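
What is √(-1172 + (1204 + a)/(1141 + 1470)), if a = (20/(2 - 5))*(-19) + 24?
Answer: 2*I*√17969317149/7833 ≈ 34.227*I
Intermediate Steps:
a = 452/3 (a = (20/(-3))*(-19) + 24 = (20*(-⅓))*(-19) + 24 = -20/3*(-19) + 24 = 380/3 + 24 = 452/3 ≈ 150.67)
√(-1172 + (1204 + a)/(1141 + 1470)) = √(-1172 + (1204 + 452/3)/(1141 + 1470)) = √(-1172 + (4064/3)/2611) = √(-1172 + (4064/3)*(1/2611)) = √(-1172 + 4064/7833) = √(-9176212/7833) = 2*I*√17969317149/7833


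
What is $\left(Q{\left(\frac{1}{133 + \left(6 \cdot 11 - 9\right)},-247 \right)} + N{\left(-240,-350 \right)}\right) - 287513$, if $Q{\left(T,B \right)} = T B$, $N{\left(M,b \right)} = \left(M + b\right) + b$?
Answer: $- \frac{2884543}{10} \approx -2.8845 \cdot 10^{5}$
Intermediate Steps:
$N{\left(M,b \right)} = M + 2 b$
$Q{\left(T,B \right)} = B T$
$\left(Q{\left(\frac{1}{133 + \left(6 \cdot 11 - 9\right)},-247 \right)} + N{\left(-240,-350 \right)}\right) - 287513 = \left(- \frac{247}{133 + \left(6 \cdot 11 - 9\right)} + \left(-240 + 2 \left(-350\right)\right)\right) - 287513 = \left(- \frac{247}{133 + \left(66 - 9\right)} - 940\right) - 287513 = \left(- \frac{247}{133 + 57} - 940\right) - 287513 = \left(- \frac{247}{190} - 940\right) - 287513 = \left(\left(-247\right) \frac{1}{190} - 940\right) - 287513 = \left(- \frac{13}{10} - 940\right) - 287513 = - \frac{9413}{10} - 287513 = - \frac{2884543}{10}$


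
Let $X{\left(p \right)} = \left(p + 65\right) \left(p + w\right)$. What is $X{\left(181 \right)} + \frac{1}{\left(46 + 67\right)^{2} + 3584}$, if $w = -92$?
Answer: $\frac{358032583}{16353} \approx 21894.0$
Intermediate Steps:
$X{\left(p \right)} = \left(-92 + p\right) \left(65 + p\right)$ ($X{\left(p \right)} = \left(p + 65\right) \left(p - 92\right) = \left(65 + p\right) \left(-92 + p\right) = \left(-92 + p\right) \left(65 + p\right)$)
$X{\left(181 \right)} + \frac{1}{\left(46 + 67\right)^{2} + 3584} = \left(-5980 + 181^{2} - 4887\right) + \frac{1}{\left(46 + 67\right)^{2} + 3584} = \left(-5980 + 32761 - 4887\right) + \frac{1}{113^{2} + 3584} = 21894 + \frac{1}{12769 + 3584} = 21894 + \frac{1}{16353} = \frac{358032583}{16353}$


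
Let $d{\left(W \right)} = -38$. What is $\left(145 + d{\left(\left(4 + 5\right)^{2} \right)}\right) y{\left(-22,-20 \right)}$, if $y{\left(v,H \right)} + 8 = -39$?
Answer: $-5029$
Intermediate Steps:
$y{\left(v,H \right)} = -47$ ($y{\left(v,H \right)} = -8 - 39 = -47$)
$\left(145 + d{\left(\left(4 + 5\right)^{2} \right)}\right) y{\left(-22,-20 \right)} = \left(145 - 38\right) \left(-47\right) = 107 \left(-47\right) = -5029$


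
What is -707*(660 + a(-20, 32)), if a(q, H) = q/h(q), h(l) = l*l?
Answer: -9331693/20 ≈ -4.6658e+5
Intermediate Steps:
h(l) = l²
a(q, H) = 1/q (a(q, H) = q/(q²) = q/q² = 1/q)
-707*(660 + a(-20, 32)) = -707*(660 + 1/(-20)) = -707*(660 - 1/20) = -707*13199/20 = -9331693/20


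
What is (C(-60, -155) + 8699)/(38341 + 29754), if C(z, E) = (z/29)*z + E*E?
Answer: 952596/1974755 ≈ 0.48239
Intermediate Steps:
C(z, E) = E² + z²/29 (C(z, E) = (z*(1/29))*z + E² = (z/29)*z + E² = z²/29 + E² = E² + z²/29)
(C(-60, -155) + 8699)/(38341 + 29754) = (((-155)² + (1/29)*(-60)²) + 8699)/(38341 + 29754) = ((24025 + (1/29)*3600) + 8699)/68095 = ((24025 + 3600/29) + 8699)*(1/68095) = (700325/29 + 8699)*(1/68095) = (952596/29)*(1/68095) = 952596/1974755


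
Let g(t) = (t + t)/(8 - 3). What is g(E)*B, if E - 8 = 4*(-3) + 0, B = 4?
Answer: -32/5 ≈ -6.4000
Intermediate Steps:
E = -4 (E = 8 + (4*(-3) + 0) = 8 + (-12 + 0) = 8 - 12 = -4)
g(t) = 2*t/5 (g(t) = (2*t)/5 = (2*t)*(⅕) = 2*t/5)
g(E)*B = ((⅖)*(-4))*4 = -8/5*4 = -32/5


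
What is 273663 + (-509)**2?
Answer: 532744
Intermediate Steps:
273663 + (-509)**2 = 273663 + 259081 = 532744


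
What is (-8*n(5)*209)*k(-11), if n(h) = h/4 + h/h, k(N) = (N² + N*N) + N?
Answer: -869022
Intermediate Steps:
k(N) = N + 2*N² (k(N) = (N² + N²) + N = 2*N² + N = N + 2*N²)
n(h) = 1 + h/4 (n(h) = h*(¼) + 1 = h/4 + 1 = 1 + h/4)
(-8*n(5)*209)*k(-11) = (-8*(1 + (¼)*5)*209)*(-11*(1 + 2*(-11))) = (-8*(1 + 5/4)*209)*(-11*(1 - 22)) = (-8*9/4*209)*(-11*(-21)) = -18*209*231 = -3762*231 = -869022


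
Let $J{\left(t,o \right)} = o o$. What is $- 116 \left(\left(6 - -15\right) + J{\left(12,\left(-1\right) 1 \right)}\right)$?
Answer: $-2552$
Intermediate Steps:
$J{\left(t,o \right)} = o^{2}$
$- 116 \left(\left(6 - -15\right) + J{\left(12,\left(-1\right) 1 \right)}\right) = - 116 \left(\left(6 - -15\right) + \left(\left(-1\right) 1\right)^{2}\right) = - 116 \left(\left(6 + 15\right) + \left(-1\right)^{2}\right) = - 116 \left(21 + 1\right) = \left(-116\right) 22 = -2552$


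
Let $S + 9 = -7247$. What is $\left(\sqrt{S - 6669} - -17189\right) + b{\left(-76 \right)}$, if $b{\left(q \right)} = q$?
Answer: $17113 + 5 i \sqrt{557} \approx 17113.0 + 118.0 i$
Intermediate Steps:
$S = -7256$ ($S = -9 - 7247 = -7256$)
$\left(\sqrt{S - 6669} - -17189\right) + b{\left(-76 \right)} = \left(\sqrt{-7256 - 6669} - -17189\right) - 76 = \left(\sqrt{-13925} + 17189\right) - 76 = \left(5 i \sqrt{557} + 17189\right) - 76 = \left(17189 + 5 i \sqrt{557}\right) - 76 = 17113 + 5 i \sqrt{557}$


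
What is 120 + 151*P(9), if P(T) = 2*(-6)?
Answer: -1692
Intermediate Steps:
P(T) = -12
120 + 151*P(9) = 120 + 151*(-12) = 120 - 1812 = -1692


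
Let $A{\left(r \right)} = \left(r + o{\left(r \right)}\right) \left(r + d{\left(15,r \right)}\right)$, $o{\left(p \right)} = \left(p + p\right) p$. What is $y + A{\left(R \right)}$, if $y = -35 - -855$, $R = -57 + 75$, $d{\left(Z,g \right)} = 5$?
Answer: $16138$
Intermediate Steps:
$R = 18$
$o{\left(p \right)} = 2 p^{2}$ ($o{\left(p \right)} = 2 p p = 2 p^{2}$)
$y = 820$ ($y = -35 + 855 = 820$)
$A{\left(r \right)} = \left(5 + r\right) \left(r + 2 r^{2}\right)$ ($A{\left(r \right)} = \left(r + 2 r^{2}\right) \left(r + 5\right) = \left(r + 2 r^{2}\right) \left(5 + r\right) = \left(5 + r\right) \left(r + 2 r^{2}\right)$)
$y + A{\left(R \right)} = 820 + 18 \left(5 + 2 \cdot 18^{2} + 11 \cdot 18\right) = 820 + 18 \left(5 + 2 \cdot 324 + 198\right) = 820 + 18 \left(5 + 648 + 198\right) = 820 + 18 \cdot 851 = 820 + 15318 = 16138$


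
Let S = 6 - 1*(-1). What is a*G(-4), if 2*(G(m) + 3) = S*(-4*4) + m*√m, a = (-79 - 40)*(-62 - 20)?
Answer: -575722 - 39032*I ≈ -5.7572e+5 - 39032.0*I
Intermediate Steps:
a = 9758 (a = -119*(-82) = 9758)
S = 7 (S = 6 + 1 = 7)
G(m) = -59 + m^(3/2)/2 (G(m) = -3 + (7*(-4*4) + m*√m)/2 = -3 + (7*(-16) + m^(3/2))/2 = -3 + (-112 + m^(3/2))/2 = -3 + (-56 + m^(3/2)/2) = -59 + m^(3/2)/2)
a*G(-4) = 9758*(-59 + (-4)^(3/2)/2) = 9758*(-59 + (-8*I)/2) = 9758*(-59 - 4*I) = -575722 - 39032*I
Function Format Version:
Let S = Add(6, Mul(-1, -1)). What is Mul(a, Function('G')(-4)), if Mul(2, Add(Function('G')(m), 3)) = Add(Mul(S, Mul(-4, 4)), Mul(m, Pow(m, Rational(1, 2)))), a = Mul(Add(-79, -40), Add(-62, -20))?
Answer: Add(-575722, Mul(-39032, I)) ≈ Add(-5.7572e+5, Mul(-39032., I))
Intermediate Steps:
a = 9758 (a = Mul(-119, -82) = 9758)
S = 7 (S = Add(6, 1) = 7)
Function('G')(m) = Add(-59, Mul(Rational(1, 2), Pow(m, Rational(3, 2)))) (Function('G')(m) = Add(-3, Mul(Rational(1, 2), Add(Mul(7, Mul(-4, 4)), Mul(m, Pow(m, Rational(1, 2)))))) = Add(-3, Mul(Rational(1, 2), Add(Mul(7, -16), Pow(m, Rational(3, 2))))) = Add(-3, Mul(Rational(1, 2), Add(-112, Pow(m, Rational(3, 2))))) = Add(-3, Add(-56, Mul(Rational(1, 2), Pow(m, Rational(3, 2))))) = Add(-59, Mul(Rational(1, 2), Pow(m, Rational(3, 2)))))
Mul(a, Function('G')(-4)) = Mul(9758, Add(-59, Mul(Rational(1, 2), Pow(-4, Rational(3, 2))))) = Mul(9758, Add(-59, Mul(Rational(1, 2), Mul(-8, I)))) = Mul(9758, Add(-59, Mul(-4, I))) = Add(-575722, Mul(-39032, I))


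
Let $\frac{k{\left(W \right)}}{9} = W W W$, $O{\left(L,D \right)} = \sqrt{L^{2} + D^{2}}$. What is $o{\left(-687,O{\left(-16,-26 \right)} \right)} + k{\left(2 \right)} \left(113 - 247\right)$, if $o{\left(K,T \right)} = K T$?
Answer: $-9648 - 1374 \sqrt{233} \approx -30621.0$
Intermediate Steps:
$O{\left(L,D \right)} = \sqrt{D^{2} + L^{2}}$
$k{\left(W \right)} = 9 W^{3}$ ($k{\left(W \right)} = 9 W W W = 9 W^{2} W = 9 W^{3}$)
$o{\left(-687,O{\left(-16,-26 \right)} \right)} + k{\left(2 \right)} \left(113 - 247\right) = - 687 \sqrt{\left(-26\right)^{2} + \left(-16\right)^{2}} + 9 \cdot 2^{3} \left(113 - 247\right) = - 687 \sqrt{676 + 256} + 9 \cdot 8 \left(-134\right) = - 687 \sqrt{932} + 72 \left(-134\right) = - 687 \cdot 2 \sqrt{233} - 9648 = - 1374 \sqrt{233} - 9648 = -9648 - 1374 \sqrt{233}$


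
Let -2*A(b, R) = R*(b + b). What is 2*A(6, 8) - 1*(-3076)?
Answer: 2980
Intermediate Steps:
A(b, R) = -R*b (A(b, R) = -R*(b + b)/2 = -R*2*b/2 = -R*b)
2*A(6, 8) - 1*(-3076) = 2*(-1*8*6) - 1*(-3076) = 2*(-48) + 3076 = -96 + 3076 = 2980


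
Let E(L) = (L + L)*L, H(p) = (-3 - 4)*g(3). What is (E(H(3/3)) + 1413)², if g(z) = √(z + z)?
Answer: 4004001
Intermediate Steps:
g(z) = √2*√z (g(z) = √(2*z) = √2*√z)
H(p) = -7*√6 (H(p) = (-3 - 4)*(√2*√3) = -7*√6)
E(L) = 2*L² (E(L) = (2*L)*L = 2*L²)
(E(H(3/3)) + 1413)² = (2*(-7*√6)² + 1413)² = (2*294 + 1413)² = (588 + 1413)² = 2001² = 4004001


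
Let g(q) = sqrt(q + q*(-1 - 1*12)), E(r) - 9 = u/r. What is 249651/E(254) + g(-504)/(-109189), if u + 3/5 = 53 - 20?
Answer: 17614265/644 - 12*sqrt(42)/109189 ≈ 27351.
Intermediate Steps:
u = 162/5 (u = -3/5 + (53 - 20) = -3/5 + 33 = 162/5 ≈ 32.400)
E(r) = 9 + 162/(5*r)
g(q) = 2*sqrt(3)*sqrt(-q) (g(q) = sqrt(q + q*(-1 - 12)) = sqrt(q + q*(-13)) = sqrt(q - 13*q) = sqrt(-12*q) = 2*sqrt(3)*sqrt(-q))
249651/E(254) + g(-504)/(-109189) = 249651/(9 + (162/5)/254) + (2*sqrt(3)*sqrt(-1*(-504)))/(-109189) = 249651/(9 + (162/5)*(1/254)) + (2*sqrt(3)*sqrt(504))*(-1/109189) = 249651/(9 + 81/635) + (2*sqrt(3)*(6*sqrt(14)))*(-1/109189) = 249651/(5796/635) + (12*sqrt(42))*(-1/109189) = 249651*(635/5796) - 12*sqrt(42)/109189 = 17614265/644 - 12*sqrt(42)/109189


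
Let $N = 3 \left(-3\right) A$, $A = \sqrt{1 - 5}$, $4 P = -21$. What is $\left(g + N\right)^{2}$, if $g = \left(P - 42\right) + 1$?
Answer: $\frac{29041}{16} + 1665 i \approx 1815.1 + 1665.0 i$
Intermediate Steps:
$P = - \frac{21}{4}$ ($P = \frac{1}{4} \left(-21\right) = - \frac{21}{4} \approx -5.25$)
$A = 2 i$ ($A = \sqrt{-4} = 2 i \approx 2.0 i$)
$N = - 18 i$ ($N = 3 \left(-3\right) 2 i = - 9 \cdot 2 i = - 18 i \approx - 18.0 i$)
$g = - \frac{185}{4}$ ($g = \left(- \frac{21}{4} - 42\right) + 1 = - \frac{189}{4} + 1 = - \frac{185}{4} \approx -46.25$)
$\left(g + N\right)^{2} = \left(- \frac{185}{4} - 18 i\right)^{2}$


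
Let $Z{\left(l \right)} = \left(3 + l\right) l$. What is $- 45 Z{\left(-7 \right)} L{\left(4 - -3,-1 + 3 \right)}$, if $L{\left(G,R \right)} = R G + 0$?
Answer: $-17640$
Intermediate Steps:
$L{\left(G,R \right)} = G R$ ($L{\left(G,R \right)} = G R + 0 = G R$)
$Z{\left(l \right)} = l \left(3 + l\right)$
$- 45 Z{\left(-7 \right)} L{\left(4 - -3,-1 + 3 \right)} = - 45 \left(- 7 \left(3 - 7\right)\right) \left(4 - -3\right) \left(-1 + 3\right) = - 45 \left(\left(-7\right) \left(-4\right)\right) \left(4 + 3\right) 2 = \left(-45\right) 28 \cdot 7 \cdot 2 = \left(-1260\right) 14 = -17640$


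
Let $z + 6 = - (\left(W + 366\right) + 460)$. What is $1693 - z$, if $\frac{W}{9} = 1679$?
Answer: $17636$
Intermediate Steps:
$W = 15111$ ($W = 9 \cdot 1679 = 15111$)
$z = -15943$ ($z = -6 - \left(\left(15111 + 366\right) + 460\right) = -6 - \left(15477 + 460\right) = -6 - 15937 = -15943$)
$1693 - z = 1693 - -15943 = 1693 + 15943 = 17636$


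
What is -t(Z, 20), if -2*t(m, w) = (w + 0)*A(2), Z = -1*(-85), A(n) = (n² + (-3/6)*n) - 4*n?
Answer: -50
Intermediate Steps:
A(n) = n² - 9*n/2 (A(n) = (n² + (-3*⅙)*n) - 4*n = (n² - n/2) - 4*n = n² - 9*n/2)
Z = 85
t(m, w) = 5*w/2 (t(m, w) = -(w + 0)*(½)*2*(-9 + 2*2)/2 = -w*(½)*2*(-9 + 4)/2 = -w*(½)*2*(-5)/2 = -w*(-5)/2 = -(-5)*w/2 = 5*w/2)
-t(Z, 20) = -5*20/2 = -1*50 = -50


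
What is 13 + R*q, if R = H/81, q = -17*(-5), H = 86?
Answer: 8363/81 ≈ 103.25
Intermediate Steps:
q = 85
R = 86/81 ≈ 1.0617
13 + R*q = 13 + (86/81)*85 = 13 + 7310/81 = 8363/81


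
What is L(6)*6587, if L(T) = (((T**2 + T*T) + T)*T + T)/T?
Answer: 520373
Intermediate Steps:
L(T) = (T + T*(T + 2*T**2))/T (L(T) = (((T**2 + T**2) + T)*T + T)/T = ((2*T**2 + T)*T + T)/T = ((T + 2*T**2)*T + T)/T = (T*(T + 2*T**2) + T)/T = (T + T*(T + 2*T**2))/T)
L(6)*6587 = (1 + 6 + 2*6**2)*6587 = (1 + 6 + 2*36)*6587 = (1 + 6 + 72)*6587 = 79*6587 = 520373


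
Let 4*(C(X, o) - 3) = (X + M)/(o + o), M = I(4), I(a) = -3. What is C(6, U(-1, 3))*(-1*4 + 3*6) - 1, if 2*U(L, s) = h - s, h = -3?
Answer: 157/4 ≈ 39.250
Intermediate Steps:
M = -3
U(L, s) = -3/2 - s/2 (U(L, s) = (-3 - s)/2 = -3/2 - s/2)
C(X, o) = 3 + (-3 + X)/(8*o) (C(X, o) = 3 + ((X - 3)/(o + o))/4 = 3 + ((-3 + X)/((2*o)))/4 = 3 + ((-3 + X)*(1/(2*o)))/4 = 3 + ((-3 + X)/(2*o))/4 = 3 + (-3 + X)/(8*o))
C(6, U(-1, 3))*(-1*4 + 3*6) - 1 = ((-3 + 6 + 24*(-3/2 - 1/2*3))/(8*(-3/2 - 1/2*3)))*(-1*4 + 3*6) - 1 = ((-3 + 6 + 24*(-3/2 - 3/2))/(8*(-3/2 - 3/2)))*(-4 + 18) - 1 = ((1/8)*(-3 + 6 + 24*(-3))/(-3))*14 - 1 = ((1/8)*(-1/3)*(-3 + 6 - 72))*14 - 1 = ((1/8)*(-1/3)*(-69))*14 - 1 = (23/8)*14 - 1 = 161/4 - 1 = 157/4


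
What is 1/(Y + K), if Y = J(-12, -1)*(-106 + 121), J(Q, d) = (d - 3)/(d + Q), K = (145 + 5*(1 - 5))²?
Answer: 13/203185 ≈ 6.3981e-5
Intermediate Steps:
K = 15625 (K = (145 + 5*(-4))² = (145 - 20)² = 125² = 15625)
J(Q, d) = (-3 + d)/(Q + d)
Y = 60/13 (Y = ((-3 - 1)/(-12 - 1))*(-106 + 121) = (-4/(-13))*15 = -1/13*(-4)*15 = (4/13)*15 = 60/13 ≈ 4.6154)
1/(Y + K) = 1/(60/13 + 15625) = 1/(203185/13) = 13/203185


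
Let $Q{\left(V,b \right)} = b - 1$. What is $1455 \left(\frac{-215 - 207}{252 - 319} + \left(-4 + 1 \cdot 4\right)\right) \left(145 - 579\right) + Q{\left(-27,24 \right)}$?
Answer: $- \frac{266478799}{67} \approx -3.9773 \cdot 10^{6}$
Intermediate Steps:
$Q{\left(V,b \right)} = -1 + b$
$1455 \left(\frac{-215 - 207}{252 - 319} + \left(-4 + 1 \cdot 4\right)\right) \left(145 - 579\right) + Q{\left(-27,24 \right)} = 1455 \left(\frac{-215 - 207}{252 - 319} + \left(-4 + 1 \cdot 4\right)\right) \left(145 - 579\right) + \left(-1 + 24\right) = 1455 \left(- \frac{422}{-67} + \left(-4 + 4\right)\right) \left(-434\right) + 23 = 1455 \left(\left(-422\right) \left(- \frac{1}{67}\right) + 0\right) \left(-434\right) + 23 = 1455 \left(\frac{422}{67} + 0\right) \left(-434\right) + 23 = 1455 \cdot \frac{422}{67} \left(-434\right) + 23 = 1455 \left(- \frac{183148}{67}\right) + 23 = - \frac{266480340}{67} + 23 = - \frac{266478799}{67}$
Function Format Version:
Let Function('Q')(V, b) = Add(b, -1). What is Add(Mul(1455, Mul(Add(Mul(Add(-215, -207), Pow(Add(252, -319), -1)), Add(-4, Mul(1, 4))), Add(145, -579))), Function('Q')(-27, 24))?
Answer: Rational(-266478799, 67) ≈ -3.9773e+6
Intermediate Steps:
Function('Q')(V, b) = Add(-1, b)
Add(Mul(1455, Mul(Add(Mul(Add(-215, -207), Pow(Add(252, -319), -1)), Add(-4, Mul(1, 4))), Add(145, -579))), Function('Q')(-27, 24)) = Add(Mul(1455, Mul(Add(Mul(Add(-215, -207), Pow(Add(252, -319), -1)), Add(-4, Mul(1, 4))), Add(145, -579))), Add(-1, 24)) = Add(Mul(1455, Mul(Add(Mul(-422, Pow(-67, -1)), Add(-4, 4)), -434)), 23) = Add(Mul(1455, Mul(Add(Mul(-422, Rational(-1, 67)), 0), -434)), 23) = Add(Mul(1455, Mul(Add(Rational(422, 67), 0), -434)), 23) = Add(Mul(1455, Mul(Rational(422, 67), -434)), 23) = Add(Mul(1455, Rational(-183148, 67)), 23) = Add(Rational(-266480340, 67), 23) = Rational(-266478799, 67)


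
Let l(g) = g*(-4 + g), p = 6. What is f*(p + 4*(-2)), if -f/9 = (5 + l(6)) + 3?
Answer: 360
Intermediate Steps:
f = -180 (f = -9*((5 + 6*(-4 + 6)) + 3) = -9*((5 + 6*2) + 3) = -9*((5 + 12) + 3) = -9*(17 + 3) = -9*20 = -180)
f*(p + 4*(-2)) = -180*(6 + 4*(-2)) = -180*(6 - 8) = -180*(-2) = 360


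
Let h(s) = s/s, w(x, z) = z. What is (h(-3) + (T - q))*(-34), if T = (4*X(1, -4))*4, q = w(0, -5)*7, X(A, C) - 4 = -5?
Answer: -680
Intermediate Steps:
X(A, C) = -1 (X(A, C) = 4 - 5 = -1)
q = -35 (q = -5*7 = -35)
h(s) = 1
T = -16 (T = (4*(-1))*4 = -4*4 = -16)
(h(-3) + (T - q))*(-34) = (1 + (-16 - 1*(-35)))*(-34) = (1 + (-16 + 35))*(-34) = (1 + 19)*(-34) = 20*(-34) = -680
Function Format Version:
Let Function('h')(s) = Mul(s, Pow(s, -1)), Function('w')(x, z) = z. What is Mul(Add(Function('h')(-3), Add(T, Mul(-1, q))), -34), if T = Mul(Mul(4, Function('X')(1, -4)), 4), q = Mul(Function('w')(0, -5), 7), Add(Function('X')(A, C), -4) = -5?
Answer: -680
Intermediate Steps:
Function('X')(A, C) = -1 (Function('X')(A, C) = Add(4, -5) = -1)
q = -35 (q = Mul(-5, 7) = -35)
Function('h')(s) = 1
T = -16 (T = Mul(Mul(4, -1), 4) = Mul(-4, 4) = -16)
Mul(Add(Function('h')(-3), Add(T, Mul(-1, q))), -34) = Mul(Add(1, Add(-16, Mul(-1, -35))), -34) = Mul(Add(1, Add(-16, 35)), -34) = Mul(Add(1, 19), -34) = Mul(20, -34) = -680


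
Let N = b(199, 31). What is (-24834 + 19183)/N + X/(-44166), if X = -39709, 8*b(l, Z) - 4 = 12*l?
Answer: -237709075/13205634 ≈ -18.001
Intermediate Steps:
b(l, Z) = ½ + 3*l/2 (b(l, Z) = ½ + (12*l)/8 = ½ + 3*l/2)
N = 299 (N = ½ + (3/2)*199 = ½ + 597/2 = 299)
(-24834 + 19183)/N + X/(-44166) = (-24834 + 19183)/299 - 39709/(-44166) = -5651*1/299 - 39709*(-1/44166) = -5651/299 + 39709/44166 = -237709075/13205634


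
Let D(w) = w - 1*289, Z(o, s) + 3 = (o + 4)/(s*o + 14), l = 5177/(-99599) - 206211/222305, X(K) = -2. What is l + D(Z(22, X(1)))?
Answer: -19518462960749/66424067085 ≈ -293.85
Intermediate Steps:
l = -21689282374/22141355695 (l = 5177*(-1/99599) - 206211*1/222305 = -5177/99599 - 206211/222305 = -21689282374/22141355695 ≈ -0.97958)
Z(o, s) = -3 + (4 + o)/(14 + o*s) (Z(o, s) = -3 + (o + 4)/(s*o + 14) = -3 + (4 + o)/(o*s + 14) = -3 + (4 + o)/(14 + o*s))
D(w) = -289 + w (D(w) = w - 289 = -289 + w)
l + D(Z(22, X(1))) = -21689282374/22141355695 + (-289 + (-38 + 22 - 3*22*(-2))/(14 + 22*(-2))) = -21689282374/22141355695 + (-289 + (-38 + 22 + 132)/(14 - 44)) = -21689282374/22141355695 + (-289 + 116/(-30)) = -21689282374/22141355695 + (-289 - 1/30*116) = -21689282374/22141355695 + (-289 - 58/15) = -21689282374/22141355695 - 4393/15 = -19518462960749/66424067085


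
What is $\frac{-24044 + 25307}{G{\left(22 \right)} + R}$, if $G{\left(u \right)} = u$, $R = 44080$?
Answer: $\frac{1263}{44102} \approx 0.028638$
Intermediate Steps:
$\frac{-24044 + 25307}{G{\left(22 \right)} + R} = \frac{-24044 + 25307}{22 + 44080} = \frac{1263}{44102}$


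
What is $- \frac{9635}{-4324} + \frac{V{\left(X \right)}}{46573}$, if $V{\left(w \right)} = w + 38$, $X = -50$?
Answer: $\frac{9546361}{4284716} \approx 2.228$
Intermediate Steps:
$V{\left(w \right)} = 38 + w$
$- \frac{9635}{-4324} + \frac{V{\left(X \right)}}{46573} = - \frac{9635}{-4324} + \frac{38 - 50}{46573} = \left(-9635\right) \left(- \frac{1}{4324}\right) - \frac{12}{46573} = \frac{205}{92} - \frac{12}{46573} = \frac{9546361}{4284716}$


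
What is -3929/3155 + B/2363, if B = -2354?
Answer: -16711097/7455265 ≈ -2.2415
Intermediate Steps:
-3929/3155 + B/2363 = -3929/3155 - 2354/2363 = -16711097/7455265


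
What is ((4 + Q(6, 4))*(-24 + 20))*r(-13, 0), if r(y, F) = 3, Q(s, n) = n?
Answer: -96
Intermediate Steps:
((4 + Q(6, 4))*(-24 + 20))*r(-13, 0) = ((4 + 4)*(-24 + 20))*3 = (8*(-4))*3 = -32*3 = -96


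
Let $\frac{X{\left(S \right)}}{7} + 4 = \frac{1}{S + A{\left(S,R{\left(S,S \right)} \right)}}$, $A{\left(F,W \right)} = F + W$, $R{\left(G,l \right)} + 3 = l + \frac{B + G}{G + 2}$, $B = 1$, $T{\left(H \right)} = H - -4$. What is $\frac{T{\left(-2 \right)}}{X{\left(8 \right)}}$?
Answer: $- \frac{219}{3031} \approx -0.072253$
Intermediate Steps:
$T{\left(H \right)} = 4 + H$ ($T{\left(H \right)} = H + 4 = 4 + H$)
$R{\left(G,l \right)} = -3 + l + \frac{1 + G}{2 + G}$ ($R{\left(G,l \right)} = -3 + \left(l + \frac{1 + G}{G + 2}\right) = -3 + \left(l + \frac{1 + G}{2 + G}\right) = -3 + l + \frac{1 + G}{2 + G}$)
$X{\left(S \right)} = -28 + \frac{7}{2 S + \frac{-5 + S^{2}}{2 + S}}$ ($X{\left(S \right)} = -28 + \frac{7}{S + \left(S + \frac{-5 - 2 S + 2 S + S S}{2 + S}\right)} = -28 + \frac{7}{S + \left(S + \frac{-5 - 2 S + 2 S + S^{2}}{2 + S}\right)} = -28 + \frac{7}{S + \left(S + \frac{-5 + S^{2}}{2 + S}\right)} = -28 + \frac{7}{2 S + \frac{-5 + S^{2}}{2 + S}}$)
$\frac{T{\left(-2 \right)}}{X{\left(8 \right)}} = \frac{4 - 2}{7 \frac{1}{-5 + 3 \cdot 8^{2} + 4 \cdot 8} \left(22 - 120 - 12 \cdot 8^{2}\right)} = \frac{2}{7 \frac{1}{-5 + 3 \cdot 64 + 32} \left(22 - 120 - 768\right)} = \frac{2}{7 \frac{1}{-5 + 192 + 32} \left(22 - 120 - 768\right)} = \frac{2}{7 \cdot \frac{1}{219} \left(-866\right)} = \frac{2}{- \frac{6062}{219}} = 2 \left(- \frac{219}{6062}\right) = - \frac{219}{3031}$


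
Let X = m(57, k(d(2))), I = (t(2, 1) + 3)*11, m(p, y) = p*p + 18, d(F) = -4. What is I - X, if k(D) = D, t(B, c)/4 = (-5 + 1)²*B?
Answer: -1826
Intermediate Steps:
t(B, c) = 64*B (t(B, c) = 4*((-5 + 1)²*B) = 4*((-4)²*B) = 4*(16*B) = 64*B)
m(p, y) = 18 + p² (m(p, y) = p² + 18 = 18 + p²)
I = 1441 (I = (64*2 + 3)*11 = (128 + 3)*11 = 131*11 = 1441)
X = 3267 (X = 18 + 57² = 18 + 3249 = 3267)
I - X = 1441 - 1*3267 = 1441 - 3267 = -1826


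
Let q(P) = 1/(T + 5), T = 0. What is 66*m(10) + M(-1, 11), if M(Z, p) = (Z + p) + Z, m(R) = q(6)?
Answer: 111/5 ≈ 22.200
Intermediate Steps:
q(P) = ⅕ (q(P) = 1/(0 + 5) = 1/5 = ⅕)
m(R) = ⅕
M(Z, p) = p + 2*Z
66*m(10) + M(-1, 11) = 66*(⅕) + (11 + 2*(-1)) = 66/5 + (11 - 2) = 66/5 + 9 = 111/5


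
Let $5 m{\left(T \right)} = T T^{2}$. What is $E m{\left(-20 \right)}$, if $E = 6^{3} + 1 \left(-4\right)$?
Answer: $-339200$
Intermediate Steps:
$E = 212$ ($E = 216 - 4 = 212$)
$m{\left(T \right)} = \frac{T^{3}}{5}$ ($m{\left(T \right)} = \frac{T T^{2}}{5} = \frac{T^{3}}{5}$)
$E m{\left(-20 \right)} = 212 \frac{\left(-20\right)^{3}}{5} = 212 \cdot \frac{1}{5} \left(-8000\right) = 212 \left(-1600\right) = -339200$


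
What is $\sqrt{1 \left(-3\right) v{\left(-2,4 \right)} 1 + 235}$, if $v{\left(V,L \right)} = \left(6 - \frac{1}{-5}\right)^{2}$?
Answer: $\frac{4 \sqrt{187}}{5} \approx 10.94$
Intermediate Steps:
$v{\left(V,L \right)} = \frac{961}{25}$ ($v{\left(V,L \right)} = \left(6 - - \frac{1}{5}\right)^{2} = \left(6 + \frac{1}{5}\right)^{2} = \left(\frac{31}{5}\right)^{2} = \frac{961}{25}$)
$\sqrt{1 \left(-3\right) v{\left(-2,4 \right)} 1 + 235} = \sqrt{1 \left(-3\right) \frac{961}{25} \cdot 1 + 235} = \sqrt{\left(-3\right) \frac{961}{25} \cdot 1 + 235} = \sqrt{\left(- \frac{2883}{25}\right) 1 + 235} = \sqrt{- \frac{2883}{25} + 235} = \sqrt{\frac{2992}{25}} = \frac{4 \sqrt{187}}{5}$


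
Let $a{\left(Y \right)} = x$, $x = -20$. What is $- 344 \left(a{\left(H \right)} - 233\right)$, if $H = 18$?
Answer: $87032$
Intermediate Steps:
$a{\left(Y \right)} = -20$
$- 344 \left(a{\left(H \right)} - 233\right) = - 344 \left(-20 - 233\right) = \left(-344\right) \left(-253\right) = 87032$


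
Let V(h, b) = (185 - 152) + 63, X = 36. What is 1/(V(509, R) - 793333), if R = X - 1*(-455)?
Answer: -1/793237 ≈ -1.2607e-6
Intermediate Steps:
R = 491 (R = 36 - 1*(-455) = 36 + 455 = 491)
V(h, b) = 96 (V(h, b) = 33 + 63 = 96)
1/(V(509, R) - 793333) = 1/(96 - 793333) = 1/(-793237) = -1/793237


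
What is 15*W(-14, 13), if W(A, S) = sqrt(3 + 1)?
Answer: 30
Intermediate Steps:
W(A, S) = 2 (W(A, S) = sqrt(4) = 2)
15*W(-14, 13) = 15*2 = 30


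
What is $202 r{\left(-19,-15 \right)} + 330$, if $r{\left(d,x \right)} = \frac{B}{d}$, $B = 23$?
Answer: $\frac{1624}{19} \approx 85.474$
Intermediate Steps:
$r{\left(d,x \right)} = \frac{23}{d}$
$202 r{\left(-19,-15 \right)} + 330 = 202 \frac{23}{-19} + 330 = 202 \cdot 23 \left(- \frac{1}{19}\right) + 330 = 202 \left(- \frac{23}{19}\right) + 330 = - \frac{4646}{19} + 330 = \frac{1624}{19}$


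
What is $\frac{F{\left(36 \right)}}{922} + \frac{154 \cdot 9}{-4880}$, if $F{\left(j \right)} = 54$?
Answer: $- \frac{253593}{1124840} \approx -0.22545$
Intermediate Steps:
$\frac{F{\left(36 \right)}}{922} + \frac{154 \cdot 9}{-4880} = \frac{54}{922} + \frac{154 \cdot 9}{-4880} = 54 \cdot \frac{1}{922} + 1386 \left(- \frac{1}{4880}\right) = \frac{27}{461} - \frac{693}{2440} = - \frac{253593}{1124840}$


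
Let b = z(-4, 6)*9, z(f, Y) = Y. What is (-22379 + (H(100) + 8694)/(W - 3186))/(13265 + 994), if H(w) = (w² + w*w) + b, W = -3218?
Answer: -11945322/7609553 ≈ -1.5698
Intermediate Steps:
b = 54 (b = 6*9 = 54)
H(w) = 54 + 2*w² (H(w) = (w² + w*w) + 54 = (w² + w²) + 54 = 2*w² + 54 = 54 + 2*w²)
(-22379 + (H(100) + 8694)/(W - 3186))/(13265 + 994) = (-22379 + ((54 + 2*100²) + 8694)/(-3218 - 3186))/(13265 + 994) = (-22379 + ((54 + 2*10000) + 8694)/(-6404))/14259 = (-22379 + ((54 + 20000) + 8694)*(-1/6404))*(1/14259) = (-22379 + (20054 + 8694)*(-1/6404))*(1/14259) = (-22379 + 28748*(-1/6404))*(1/14259) = (-22379 - 7187/1601)*(1/14259) = -35835966/1601*1/14259 = -11945322/7609553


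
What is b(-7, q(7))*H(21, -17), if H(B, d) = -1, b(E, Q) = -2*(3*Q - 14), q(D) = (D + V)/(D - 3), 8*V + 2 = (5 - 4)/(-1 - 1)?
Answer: -575/32 ≈ -17.969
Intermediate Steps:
V = -5/16 (V = -¼ + ((5 - 4)/(-1 - 1))/8 = -¼ + (1/(-2))/8 = -¼ + (1*(-½))/8 = -¼ + (⅛)*(-½) = -¼ - 1/16 = -5/16 ≈ -0.31250)
q(D) = (-5/16 + D)/(-3 + D) (q(D) = (D - 5/16)/(D - 3) = (-5/16 + D)/(-3 + D))
b(E, Q) = 28 - 6*Q (b(E, Q) = -2*(-14 + 3*Q) = 28 - 6*Q)
b(-7, q(7))*H(21, -17) = (28 - 6*(-5/16 + 7)/(-3 + 7))*(-1) = (28 - 6*107/(4*16))*(-1) = (28 - 3*107/(2*16))*(-1) = (28 - 6*107/64)*(-1) = (28 - 321/32)*(-1) = (575/32)*(-1) = -575/32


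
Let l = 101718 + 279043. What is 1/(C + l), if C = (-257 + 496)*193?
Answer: 1/426888 ≈ 2.3425e-6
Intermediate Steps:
C = 46127 (C = 239*193 = 46127)
l = 380761
1/(C + l) = 1/(46127 + 380761) = 1/426888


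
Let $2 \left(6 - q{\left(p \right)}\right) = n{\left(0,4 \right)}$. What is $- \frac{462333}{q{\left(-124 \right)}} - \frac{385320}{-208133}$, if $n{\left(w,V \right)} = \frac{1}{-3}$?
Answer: $- \frac{577346268894}{7700921} \approx -74971.0$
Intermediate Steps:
$n{\left(w,V \right)} = - \frac{1}{3}$
$q{\left(p \right)} = \frac{37}{6}$ ($q{\left(p \right)} = 6 - - \frac{1}{6} = 6 + \frac{1}{6} = \frac{37}{6}$)
$- \frac{462333}{q{\left(-124 \right)}} - \frac{385320}{-208133} = - \frac{462333}{\frac{37}{6}} - \frac{385320}{-208133} = \left(-462333\right) \frac{6}{37} - - \frac{385320}{208133} = - \frac{2773998}{37} + \frac{385320}{208133} = - \frac{577346268894}{7700921}$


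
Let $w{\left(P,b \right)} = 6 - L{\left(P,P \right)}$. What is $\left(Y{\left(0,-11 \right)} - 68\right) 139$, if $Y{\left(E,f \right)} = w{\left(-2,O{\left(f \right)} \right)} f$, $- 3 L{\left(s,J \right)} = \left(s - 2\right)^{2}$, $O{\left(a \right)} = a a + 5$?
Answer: $- \frac{80342}{3} \approx -26781.0$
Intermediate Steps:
$O{\left(a \right)} = 5 + a^{2}$ ($O{\left(a \right)} = a^{2} + 5 = 5 + a^{2}$)
$L{\left(s,J \right)} = - \frac{\left(-2 + s\right)^{2}}{3}$ ($L{\left(s,J \right)} = - \frac{\left(s - 2\right)^{2}}{3} = - \frac{\left(-2 + s\right)^{2}}{3}$)
$w{\left(P,b \right)} = 6 + \frac{\left(-2 + P\right)^{2}}{3}$ ($w{\left(P,b \right)} = 6 - - \frac{\left(-2 + P\right)^{2}}{3} = 6 + \frac{\left(-2 + P\right)^{2}}{3}$)
$Y{\left(E,f \right)} = \frac{34 f}{3}$ ($Y{\left(E,f \right)} = \left(6 + \frac{\left(-2 - 2\right)^{2}}{3}\right) f = \left(6 + \frac{\left(-4\right)^{2}}{3}\right) f = \left(6 + \frac{1}{3} \cdot 16\right) f = \left(6 + \frac{16}{3}\right) f = \frac{34 f}{3}$)
$\left(Y{\left(0,-11 \right)} - 68\right) 139 = \left(\frac{34}{3} \left(-11\right) - 68\right) 139 = \left(- \frac{374}{3} - 68\right) 139 = \left(- \frac{578}{3}\right) 139 = - \frac{80342}{3}$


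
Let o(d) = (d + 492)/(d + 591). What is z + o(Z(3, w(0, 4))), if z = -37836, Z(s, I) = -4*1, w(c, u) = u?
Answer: -22209244/587 ≈ -37835.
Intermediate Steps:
Z(s, I) = -4
o(d) = (492 + d)/(591 + d)
z + o(Z(3, w(0, 4))) = -37836 + (492 - 4)/(591 - 4) = -37836 + 488/587 = -22209244/587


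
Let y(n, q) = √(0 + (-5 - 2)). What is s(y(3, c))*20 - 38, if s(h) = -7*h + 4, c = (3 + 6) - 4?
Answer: 42 - 140*I*√7 ≈ 42.0 - 370.41*I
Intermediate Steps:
c = 5 (c = 9 - 4 = 5)
y(n, q) = I*√7 (y(n, q) = √(0 - 7) = √(-7) = I*√7)
s(h) = 4 - 7*h
s(y(3, c))*20 - 38 = (4 - 7*I*√7)*20 - 38 = (80 - 140*I*√7) - 38 = 42 - 140*I*√7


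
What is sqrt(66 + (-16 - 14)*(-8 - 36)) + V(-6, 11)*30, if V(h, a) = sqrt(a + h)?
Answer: 3*sqrt(154) + 30*sqrt(5) ≈ 104.31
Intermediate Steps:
sqrt(66 + (-16 - 14)*(-8 - 36)) + V(-6, 11)*30 = sqrt(66 + (-16 - 14)*(-8 - 36)) + sqrt(11 - 6)*30 = sqrt(66 - 30*(-44)) + sqrt(5)*30 = sqrt(66 + 1320) + 30*sqrt(5) = sqrt(1386) + 30*sqrt(5) = 3*sqrt(154) + 30*sqrt(5)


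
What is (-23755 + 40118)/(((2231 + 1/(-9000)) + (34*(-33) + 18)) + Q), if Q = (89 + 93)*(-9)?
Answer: -147267000/4599001 ≈ -32.022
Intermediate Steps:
Q = -1638 (Q = 182*(-9) = -1638)
(-23755 + 40118)/(((2231 + 1/(-9000)) + (34*(-33) + 18)) + Q) = (-23755 + 40118)/(((2231 + 1/(-9000)) + (34*(-33) + 18)) - 1638) = 16363/(((2231 - 1/9000) + (-1122 + 18)) - 1638) = 16363/((20078999/9000 - 1104) - 1638) = 16363/(10142999/9000 - 1638) = 16363/(-4599001/9000) = 16363*(-9000/4599001) = -147267000/4599001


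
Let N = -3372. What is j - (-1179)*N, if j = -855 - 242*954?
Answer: -4207311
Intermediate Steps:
j = -231723 (j = -855 - 230868 = -231723)
j - (-1179)*N = -231723 - (-1179)*(-3372) = -231723 - 1*3975588 = -231723 - 3975588 = -4207311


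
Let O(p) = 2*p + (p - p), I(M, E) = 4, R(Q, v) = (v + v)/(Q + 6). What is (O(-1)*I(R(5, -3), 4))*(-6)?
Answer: 48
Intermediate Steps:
R(Q, v) = 2*v/(6 + Q) (R(Q, v) = (2*v)/(6 + Q) = 2*v/(6 + Q))
O(p) = 2*p (O(p) = 2*p + 0 = 2*p)
(O(-1)*I(R(5, -3), 4))*(-6) = ((2*(-1))*4)*(-6) = -2*4*(-6) = -8*(-6) = 48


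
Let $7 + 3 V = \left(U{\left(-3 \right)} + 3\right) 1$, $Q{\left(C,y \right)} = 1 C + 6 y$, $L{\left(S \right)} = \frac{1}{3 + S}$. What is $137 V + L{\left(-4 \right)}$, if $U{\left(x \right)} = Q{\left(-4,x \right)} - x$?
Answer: $- \frac{3154}{3} \approx -1051.3$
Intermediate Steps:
$Q{\left(C,y \right)} = C + 6 y$
$U{\left(x \right)} = -4 + 5 x$ ($U{\left(x \right)} = \left(-4 + 6 x\right) - x = -4 + 5 x$)
$V = - \frac{23}{3}$ ($V = - \frac{7}{3} + \frac{\left(\left(-4 + 5 \left(-3\right)\right) + 3\right) 1}{3} = - \frac{7}{3} + \frac{\left(\left(-4 - 15\right) + 3\right) 1}{3} = - \frac{7}{3} + \frac{\left(-19 + 3\right) 1}{3} = - \frac{7}{3} + \frac{\left(-16\right) 1}{3} = - \frac{7}{3} + \frac{1}{3} \left(-16\right) = - \frac{7}{3} - \frac{16}{3} = - \frac{23}{3} \approx -7.6667$)
$137 V + L{\left(-4 \right)} = 137 \left(- \frac{23}{3}\right) + \frac{1}{3 - 4} = - \frac{3151}{3} + \frac{1}{-1} = - \frac{3151}{3} - 1 = - \frac{3154}{3}$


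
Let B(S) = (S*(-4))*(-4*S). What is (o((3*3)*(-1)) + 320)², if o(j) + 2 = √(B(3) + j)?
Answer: 101259 + 1908*√15 ≈ 1.0865e+5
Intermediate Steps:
B(S) = 16*S² (B(S) = (-4*S)*(-4*S) = 16*S²)
o(j) = -2 + √(144 + j) (o(j) = -2 + √(16*3² + j) = -2 + √(16*9 + j) = -2 + √(144 + j))
(o((3*3)*(-1)) + 320)² = ((-2 + √(144 + (3*3)*(-1))) + 320)² = ((-2 + √(144 + 9*(-1))) + 320)² = ((-2 + √(144 - 9)) + 320)² = ((-2 + √135) + 320)² = ((-2 + 3*√15) + 320)² = (318 + 3*√15)²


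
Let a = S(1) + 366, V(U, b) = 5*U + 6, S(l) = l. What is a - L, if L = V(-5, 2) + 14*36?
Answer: -118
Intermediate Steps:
V(U, b) = 6 + 5*U
L = 485 (L = (6 + 5*(-5)) + 14*36 = (6 - 25) + 504 = -19 + 504 = 485)
a = 367 (a = 1 + 366 = 367)
a - L = 367 - 1*485 = 367 - 485 = -118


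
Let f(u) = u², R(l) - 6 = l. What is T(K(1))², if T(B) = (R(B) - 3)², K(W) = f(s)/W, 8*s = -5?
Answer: 2217373921/16777216 ≈ 132.17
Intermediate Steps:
s = -5/8 (s = (⅛)*(-5) = -5/8 ≈ -0.62500)
R(l) = 6 + l
K(W) = 25/(64*W) (K(W) = (-5/8)²/W = 25/(64*W))
T(B) = (3 + B)² (T(B) = ((6 + B) - 3)² = (3 + B)²)
T(K(1))² = ((3 + (25/64)/1)²)² = ((3 + (25/64)*1)²)² = ((3 + 25/64)²)² = ((217/64)²)² = (47089/4096)² = 2217373921/16777216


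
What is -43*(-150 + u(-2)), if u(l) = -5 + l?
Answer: 6751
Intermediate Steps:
-43*(-150 + u(-2)) = -43*(-150 + (-5 - 2)) = -43*(-150 - 7) = -43*(-157) = 6751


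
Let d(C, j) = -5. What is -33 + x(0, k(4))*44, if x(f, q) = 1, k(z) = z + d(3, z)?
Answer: 11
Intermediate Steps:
k(z) = -5 + z (k(z) = z - 5 = -5 + z)
-33 + x(0, k(4))*44 = -33 + 1*44 = -33 + 44 = 11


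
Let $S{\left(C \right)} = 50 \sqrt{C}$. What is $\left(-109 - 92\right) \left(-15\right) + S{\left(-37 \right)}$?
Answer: $3015 + 50 i \sqrt{37} \approx 3015.0 + 304.14 i$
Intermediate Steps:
$\left(-109 - 92\right) \left(-15\right) + S{\left(-37 \right)} = \left(-109 - 92\right) \left(-15\right) + 50 \sqrt{-37} = \left(-201\right) \left(-15\right) + 50 i \sqrt{37} = 3015 + 50 i \sqrt{37}$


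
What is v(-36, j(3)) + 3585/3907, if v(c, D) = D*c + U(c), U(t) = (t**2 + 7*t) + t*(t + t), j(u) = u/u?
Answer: 14068785/3907 ≈ 3600.9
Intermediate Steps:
j(u) = 1
U(t) = 3*t**2 + 7*t (U(t) = (t**2 + 7*t) + t*(2*t) = (t**2 + 7*t) + 2*t**2 = 3*t**2 + 7*t)
v(c, D) = D*c + c*(7 + 3*c)
v(-36, j(3)) + 3585/3907 = -36*(7 + 1 + 3*(-36)) + 3585/3907 = -36*(7 + 1 - 108) + 3585*(1/3907) = -36*(-100) + 3585/3907 = 3600 + 3585/3907 = 14068785/3907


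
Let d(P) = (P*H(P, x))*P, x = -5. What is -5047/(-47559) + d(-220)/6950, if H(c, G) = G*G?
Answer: 1151629333/6610701 ≈ 174.21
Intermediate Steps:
H(c, G) = G**2
d(P) = 25*P**2 (d(P) = (P*(-5)**2)*P = (P*25)*P = (25*P)*P = 25*P**2)
-5047/(-47559) + d(-220)/6950 = -5047/(-47559) + (25*(-220)**2)/6950 = -5047*(-1/47559) + (25*48400)*(1/6950) = 5047/47559 + 1210000*(1/6950) = 5047/47559 + 24200/139 = 1151629333/6610701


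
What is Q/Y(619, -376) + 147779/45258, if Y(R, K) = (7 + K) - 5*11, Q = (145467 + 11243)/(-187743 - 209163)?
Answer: 2073045501113/634698735096 ≈ 3.2662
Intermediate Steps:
Q = -78355/198453 (Q = 156710/(-396906) = 156710*(-1/396906) = -78355/198453 ≈ -0.39483)
Y(R, K) = -48 + K (Y(R, K) = (7 + K) - 55 = -48 + K)
Q/Y(619, -376) + 147779/45258 = -78355/(198453*(-48 - 376)) + 147779/45258 = -78355/198453/(-424) + 147779*(1/45258) = -78355/198453*(-1/424) + 147779/45258 = 78355/84144072 + 147779/45258 = 2073045501113/634698735096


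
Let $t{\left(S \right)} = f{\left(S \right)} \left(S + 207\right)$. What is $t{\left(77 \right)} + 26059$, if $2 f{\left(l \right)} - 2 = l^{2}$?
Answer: $868261$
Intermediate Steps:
$f{\left(l \right)} = 1 + \frac{l^{2}}{2}$
$t{\left(S \right)} = \left(1 + \frac{S^{2}}{2}\right) \left(207 + S\right)$ ($t{\left(S \right)} = \left(1 + \frac{S^{2}}{2}\right) \left(S + 207\right) = \left(1 + \frac{S^{2}}{2}\right) \left(207 + S\right)$)
$t{\left(77 \right)} + 26059 = \frac{\left(2 + 77^{2}\right) \left(207 + 77\right)}{2} + 26059 = \frac{1}{2} \left(2 + 5929\right) 284 + 26059 = \frac{1}{2} \cdot 5931 \cdot 284 + 26059 = 842202 + 26059 = 868261$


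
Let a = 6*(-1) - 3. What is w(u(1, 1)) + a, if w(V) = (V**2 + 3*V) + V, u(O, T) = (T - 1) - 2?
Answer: -13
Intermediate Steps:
a = -9 (a = -6 - 3 = -9)
u(O, T) = -3 + T (u(O, T) = (-1 + T) - 2 = -3 + T)
w(V) = V**2 + 4*V
w(u(1, 1)) + a = (-3 + 1)*(4 + (-3 + 1)) - 9 = -2*(4 - 2) - 9 = -2*2 - 9 = -4 - 9 = -13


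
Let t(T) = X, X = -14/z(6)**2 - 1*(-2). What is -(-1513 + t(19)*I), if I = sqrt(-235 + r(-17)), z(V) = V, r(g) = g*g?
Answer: 1513 - 29*sqrt(6)/6 ≈ 1501.2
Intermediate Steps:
r(g) = g**2
I = 3*sqrt(6) (I = sqrt(-235 + (-17)**2) = sqrt(-235 + 289) = sqrt(54) = 3*sqrt(6) ≈ 7.3485)
X = 29/18 (X = -14/(6**2) - 1*(-2) = -14/36 + 2 = -14*1/36 + 2 = -7/18 + 2 = 29/18 ≈ 1.6111)
t(T) = 29/18
-(-1513 + t(19)*I) = -(-1513 + 29*(3*sqrt(6))/18) = -(-1513 + 29*sqrt(6)/6) = 1513 - 29*sqrt(6)/6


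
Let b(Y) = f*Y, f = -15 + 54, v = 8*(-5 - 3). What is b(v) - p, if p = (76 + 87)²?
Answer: -29065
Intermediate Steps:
v = -64 (v = 8*(-8) = -64)
f = 39
b(Y) = 39*Y
p = 26569 (p = 163² = 26569)
b(v) - p = 39*(-64) - 1*26569 = -2496 - 26569 = -29065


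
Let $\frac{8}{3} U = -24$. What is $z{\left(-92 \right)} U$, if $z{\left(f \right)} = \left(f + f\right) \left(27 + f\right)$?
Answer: $-107640$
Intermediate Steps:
$z{\left(f \right)} = 2 f \left(27 + f\right)$
$U = -9$ ($U = \frac{3}{8} \left(-24\right) = -9$)
$z{\left(-92 \right)} U = 2 \left(-92\right) \left(27 - 92\right) \left(-9\right) = 2 \left(-92\right) \left(-65\right) \left(-9\right) = 11960 \left(-9\right) = -107640$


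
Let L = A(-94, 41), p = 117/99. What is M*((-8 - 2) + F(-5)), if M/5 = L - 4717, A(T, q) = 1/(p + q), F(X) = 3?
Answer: 76603695/464 ≈ 1.6509e+5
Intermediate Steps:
p = 13/11 (p = 117*(1/99) = 13/11 ≈ 1.1818)
A(T, q) = 1/(13/11 + q)
L = 11/464 (L = 11/(13 + 11*41) = 11/(13 + 451) = 11/464 ≈ 0.023707)
M = -10943385/464 (M = 5*(11/464 - 4717) = 5*(-2188677/464) = -10943385/464 ≈ -23585.)
M*((-8 - 2) + F(-5)) = -10943385*((-8 - 2) + 3)/464 = -10943385*(-10 + 3)/464 = -10943385/464*(-7) = 76603695/464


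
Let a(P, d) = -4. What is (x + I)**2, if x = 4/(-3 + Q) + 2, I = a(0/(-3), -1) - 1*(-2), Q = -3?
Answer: 4/9 ≈ 0.44444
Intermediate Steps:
I = -2 (I = -4 - 1*(-2) = -4 + 2 = -2)
x = 4/3 (x = 4/(-3 - 3) + 2 = 4/(-6) + 2 = 4*(-1/6) + 2 = -2/3 + 2 = 4/3 ≈ 1.3333)
(x + I)**2 = (4/3 - 2)**2 = (-2/3)**2 = 4/9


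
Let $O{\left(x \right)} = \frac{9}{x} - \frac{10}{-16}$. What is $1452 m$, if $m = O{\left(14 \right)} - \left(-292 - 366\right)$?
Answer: $\frac{13401597}{14} \approx 9.5726 \cdot 10^{5}$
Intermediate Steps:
$O{\left(x \right)} = \frac{5}{8} + \frac{9}{x}$ ($O{\left(x \right)} = \frac{9}{x} - - \frac{5}{8} = \frac{9}{x} + \frac{5}{8} = \frac{5}{8} + \frac{9}{x}$)
$m = \frac{36919}{56}$ ($m = \left(\frac{5}{8} + \frac{9}{14}\right) - \left(-292 - 366\right) = \left(\frac{5}{8} + 9 \cdot \frac{1}{14}\right) - \left(-292 - 366\right) = \left(\frac{5}{8} + \frac{9}{14}\right) - -658 = \frac{71}{56} + 658 = \frac{36919}{56} \approx 659.27$)
$1452 m = 1452 \cdot \frac{36919}{56} = \frac{13401597}{14}$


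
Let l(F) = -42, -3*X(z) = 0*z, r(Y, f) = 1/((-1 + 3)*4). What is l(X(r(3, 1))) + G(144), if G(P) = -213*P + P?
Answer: -30570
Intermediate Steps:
r(Y, f) = ⅛ (r(Y, f) = 1/(2*4) = 1/8 = ⅛)
X(z) = 0 (X(z) = -0*z = -⅓*0 = 0)
G(P) = -212*P
l(X(r(3, 1))) + G(144) = -42 - 212*144 = -42 - 30528 = -30570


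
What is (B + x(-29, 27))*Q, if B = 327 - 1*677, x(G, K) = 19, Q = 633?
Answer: -209523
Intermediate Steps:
B = -350 (B = 327 - 677 = -350)
(B + x(-29, 27))*Q = (-350 + 19)*633 = -331*633 = -209523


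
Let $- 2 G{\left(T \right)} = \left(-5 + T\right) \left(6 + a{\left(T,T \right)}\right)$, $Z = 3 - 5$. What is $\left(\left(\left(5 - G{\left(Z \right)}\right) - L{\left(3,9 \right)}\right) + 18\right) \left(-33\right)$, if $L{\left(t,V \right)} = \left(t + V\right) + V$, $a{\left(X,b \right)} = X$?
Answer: $396$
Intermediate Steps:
$Z = -2$ ($Z = 3 - 5 = -2$)
$G{\left(T \right)} = - \frac{\left(-5 + T\right) \left(6 + T\right)}{2}$
$L{\left(t,V \right)} = t + 2 V$ ($L{\left(t,V \right)} = \left(V + t\right) + V = t + 2 V$)
$\left(\left(\left(5 - G{\left(Z \right)}\right) - L{\left(3,9 \right)}\right) + 18\right) \left(-33\right) = \left(\left(\left(5 - \left(15 - -1 - \frac{\left(-2\right)^{2}}{2}\right)\right) - \left(3 + 2 \cdot 9\right)\right) + 18\right) \left(-33\right) = \left(\left(\left(5 - \left(15 + 1 - 2\right)\right) - \left(3 + 18\right)\right) + 18\right) \left(-33\right) = \left(\left(\left(5 - \left(15 + 1 - 2\right)\right) - 21\right) + 18\right) \left(-33\right) = \left(\left(\left(5 - 14\right) - 21\right) + 18\right) \left(-33\right) = \left(\left(-9 - 21\right) + 18\right) \left(-33\right) = \left(-30 + 18\right) \left(-33\right) = \left(-12\right) \left(-33\right) = 396$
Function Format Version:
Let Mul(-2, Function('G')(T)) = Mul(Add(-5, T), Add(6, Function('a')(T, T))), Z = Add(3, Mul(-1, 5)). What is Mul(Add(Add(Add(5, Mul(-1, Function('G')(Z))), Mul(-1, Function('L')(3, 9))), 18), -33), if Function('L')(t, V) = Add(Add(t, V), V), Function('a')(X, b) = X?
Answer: 396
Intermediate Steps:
Z = -2 (Z = Add(3, -5) = -2)
Function('G')(T) = Mul(Rational(-1, 2), Add(-5, T), Add(6, T)) (Function('G')(T) = Mul(Rational(-1, 2), Mul(Add(-5, T), Add(6, T))) = Mul(Rational(-1, 2), Add(-5, T), Add(6, T)))
Function('L')(t, V) = Add(t, Mul(2, V)) (Function('L')(t, V) = Add(Add(V, t), V) = Add(t, Mul(2, V)))
Mul(Add(Add(Add(5, Mul(-1, Function('G')(Z))), Mul(-1, Function('L')(3, 9))), 18), -33) = Mul(Add(Add(Add(5, Mul(-1, Add(15, Mul(Rational(-1, 2), -2), Mul(Rational(-1, 2), Pow(-2, 2))))), Mul(-1, Add(3, Mul(2, 9)))), 18), -33) = Mul(Add(Add(Add(5, Mul(-1, Add(15, 1, Mul(Rational(-1, 2), 4)))), Mul(-1, Add(3, 18))), 18), -33) = Mul(Add(Add(Add(5, Mul(-1, Add(15, 1, -2))), Mul(-1, 21)), 18), -33) = Mul(Add(Add(Add(5, Mul(-1, 14)), -21), 18), -33) = Mul(Add(Add(Add(5, -14), -21), 18), -33) = Mul(Add(Add(-9, -21), 18), -33) = Mul(Add(-30, 18), -33) = Mul(-12, -33) = 396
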